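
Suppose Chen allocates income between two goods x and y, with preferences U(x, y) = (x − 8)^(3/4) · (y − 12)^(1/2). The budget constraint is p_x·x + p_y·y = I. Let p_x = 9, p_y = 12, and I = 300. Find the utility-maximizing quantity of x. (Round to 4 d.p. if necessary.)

x* = 13.6

MRS = (3/2)·(y−12)/(x−8). Tangency with p_x/p_y gives y−12 = (2/3)·(p_x/p_y)·(x−8).
After buying the subsistence bundle (8, 12), a share 0.6 of the remaining income goes to x: x* = 8 + 0.6·(I − 8p_x − 12p_y)/p_x.
Discretionary income = 300 − 8·9 − 12·12 = 84; x* = 8 + 0.6·84/9 = 13.6.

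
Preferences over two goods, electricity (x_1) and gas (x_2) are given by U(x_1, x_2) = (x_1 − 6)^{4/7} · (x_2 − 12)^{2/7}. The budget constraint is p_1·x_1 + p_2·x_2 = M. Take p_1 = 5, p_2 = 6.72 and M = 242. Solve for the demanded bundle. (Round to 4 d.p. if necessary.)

x_1* = 23.5147, x_2* = 18.5159

Let x_1' = x_1−6, x_2' = x_2−12. MRS = 2·x_2'/x_1' = p_1/p_2.
After buying the subsistence bundle (6, 12), a share 2/3 of the remaining income goes to x_1: x_1* = 6 + 2/3·(M − 6p_1 − 12p_2)/p_1.
Discretionary income = 242 − 6·5 − 12·6.72 = 131.36; x_1* = 6 + 2/3·131.36/5 = 23.5147; x_2* = 12 + 1/3·131.36/6.72 = 18.5159.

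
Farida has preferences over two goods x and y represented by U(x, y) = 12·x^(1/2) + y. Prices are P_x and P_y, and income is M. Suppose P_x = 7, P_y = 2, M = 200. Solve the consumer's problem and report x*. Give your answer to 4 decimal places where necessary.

Solve: √x = 6·P_y/P_x, so x*(P_x,P_y) = (6·P_y/P_x)², and y* = (M − P_x·x*)/P_y.
Plugging in: x* = (6·2/7)² = 2.9388.

x* = 2.9388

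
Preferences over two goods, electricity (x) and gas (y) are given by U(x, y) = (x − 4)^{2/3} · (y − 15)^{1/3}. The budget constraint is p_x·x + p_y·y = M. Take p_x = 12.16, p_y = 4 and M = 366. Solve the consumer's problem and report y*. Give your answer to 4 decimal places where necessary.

y* = 36.4467

Let x' = x−4, y' = y−15. MRS = 2·y'/x' = p_x/p_y.
After buying the subsistence bundle (4, 15), a share 2/3 of the remaining income goes to x: x* = 4 + 2/3·(M − 4p_x − 15p_y)/p_x.
Discretionary income = 366 − 4·12.16 − 15·4 = 257.36; y* = 15 + 1/3·257.36/4 = 36.4467.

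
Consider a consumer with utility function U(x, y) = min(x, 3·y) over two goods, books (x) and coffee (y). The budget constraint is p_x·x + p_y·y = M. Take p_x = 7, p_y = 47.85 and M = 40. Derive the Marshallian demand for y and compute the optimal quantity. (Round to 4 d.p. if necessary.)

With perfect complements, no substitution: consume in ratio x:y = 3:1.
Budget: p_x·x + p_y·(1/3)·x = M, so (3·p_x + p_y)·x = 3·M.
Demand: x*(p_x,p_y,M) = 3·M/(3·p_x + p_y), y* = M/(3·p_x + p_y).
Here 3·7 + 47.85 = 68.85, giving y* = 0.581.

y* = 0.581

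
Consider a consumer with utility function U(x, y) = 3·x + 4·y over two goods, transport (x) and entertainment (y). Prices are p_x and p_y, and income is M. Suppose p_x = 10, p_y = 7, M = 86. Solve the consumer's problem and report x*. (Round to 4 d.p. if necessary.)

y gives more utility per dollar, so spend all income on y: y* = M/p_y, x* = 0.
Numerically: x* = 0, y* = 12.2857.

x* = 0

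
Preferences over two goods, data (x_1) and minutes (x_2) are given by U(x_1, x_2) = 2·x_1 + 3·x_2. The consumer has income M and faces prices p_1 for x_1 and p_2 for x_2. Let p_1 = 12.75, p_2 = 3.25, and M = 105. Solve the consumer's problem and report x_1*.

Linear utility — the consumer picks whichever good has higher MU/price: 2/12.75 = 0.1569 vs 3/3.25 = 0.9231.
x_2 gives more utility per dollar, so spend all income on x_2: x_2* = M/p_2, x_1* = 0.
Numerically: x_1* = 0, x_2* = 32.3077.

x_1* = 0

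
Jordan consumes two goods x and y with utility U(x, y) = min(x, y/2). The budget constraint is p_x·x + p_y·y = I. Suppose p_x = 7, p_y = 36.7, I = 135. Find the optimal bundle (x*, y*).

With perfect complements, no substitution: consume in ratio x:y = 1:2.
Budget: p_x·x + p_y·2·x = I, so (p_x + 2·p_y)·x = I.
Demand: x*(p_x,p_y,I) = I/(p_x + 2·p_y), y* = 2·I/(p_x + 2·p_y).
Here 7 + 2·36.7 = 80.4, giving x* = 1.6791 and y* = 3.3582.

x* = 1.6791, y* = 3.3582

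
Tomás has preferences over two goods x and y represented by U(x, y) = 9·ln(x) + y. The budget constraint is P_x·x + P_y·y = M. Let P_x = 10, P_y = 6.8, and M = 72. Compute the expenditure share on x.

Set MRS = P_x/P_y: (9/x)/1 = P_x/P_y.
So x*(P_x,P_y) = 9·P_y/P_x, independent of income; and y* = (M − 9·P_y)/P_y.
At the given prices: x* = 9·6.8/10 = 6.12, and y* = 1.5882.
Expenditure on x: 10·6.12 = 61.2; share = 0.85.

share on x = 0.85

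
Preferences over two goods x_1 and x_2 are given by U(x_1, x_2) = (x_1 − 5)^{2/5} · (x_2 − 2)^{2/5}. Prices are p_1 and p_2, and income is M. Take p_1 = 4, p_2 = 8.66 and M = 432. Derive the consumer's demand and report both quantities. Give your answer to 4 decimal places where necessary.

This is Cobb-Douglas in (x_1−5, x_2−2): tangency gives 0.4·p_2·(x_2−2) = 0.4·p_1·(x_1−5).
Substituting into the budget: x_1* = 5 + 0.5·(M − 5·p_1 − 2·p_2)/p_1, and x_2* = 2 + 0.5·(…)/p_2.
Discretionary income = 432 − 5·4 − 2·8.66 = 394.68; x_1* = 5 + 0.5·394.68/4 = 54.335; x_2* = 2 + 0.5·394.68/8.66 = 24.7875.

x_1* = 54.335, x_2* = 24.7875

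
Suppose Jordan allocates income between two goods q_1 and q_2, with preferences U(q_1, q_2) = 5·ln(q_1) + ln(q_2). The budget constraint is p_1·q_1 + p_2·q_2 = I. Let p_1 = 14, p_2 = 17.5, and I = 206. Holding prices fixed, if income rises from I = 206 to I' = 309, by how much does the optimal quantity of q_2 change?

Δq_2* = 0.981

The MRS is 5·q_2/q_1. Set MRS = p_1/p_2.
So 5·p_2·q_2 = p_1·q_1; combined with the budget, a share 5/6 of income goes to q_1.
Demand: q_1*(p_1,p_2,I) = 5/6·I/p_1 and q_2* = 1/6·I/p_2.
At p_1=14, p_2=17.5, I=206: q_2* = 1/6·206/17.5 = 1.9619.
At I' = 309: q_2* = 2.9429. Change: 2.9429 − 1.9619 = 0.981.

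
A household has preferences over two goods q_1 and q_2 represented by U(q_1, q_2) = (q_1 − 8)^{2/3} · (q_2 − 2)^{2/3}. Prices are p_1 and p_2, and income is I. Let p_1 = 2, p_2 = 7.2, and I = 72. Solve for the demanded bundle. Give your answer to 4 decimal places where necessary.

Let q_1' = q_1−8, q_2' = q_2−2. MRS = q_2'/q_1' = p_1/p_2.
Substituting into the budget: q_1* = 8 + 0.5·(I − 8·p_1 − 2·p_2)/p_1, and q_2* = 2 + 0.5·(…)/p_2.
Discretionary income = 72 − 8·2 − 2·7.2 = 41.6; q_1* = 8 + 0.5·41.6/2 = 18.4; q_2* = 2 + 0.5·41.6/7.2 = 4.8889.

q_1* = 18.4, q_2* = 4.8889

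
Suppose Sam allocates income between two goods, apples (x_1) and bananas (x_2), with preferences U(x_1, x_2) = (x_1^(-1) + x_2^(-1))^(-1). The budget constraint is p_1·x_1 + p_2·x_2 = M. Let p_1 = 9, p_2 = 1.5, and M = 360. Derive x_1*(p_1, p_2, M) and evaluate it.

Numerically x_2/x_1 = 2.44949, so x_1* = 360/(9 + 1.5·2.44949) = 28.4041.

x_1* = 28.4041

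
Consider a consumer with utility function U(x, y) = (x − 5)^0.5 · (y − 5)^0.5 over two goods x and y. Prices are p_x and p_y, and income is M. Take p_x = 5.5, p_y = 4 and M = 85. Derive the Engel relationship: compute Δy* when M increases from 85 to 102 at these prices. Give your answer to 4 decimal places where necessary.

Δy* = 2.125

This is Cobb-Douglas in (x−5, y−5): tangency gives 0.5·p_y·(y−5) = 0.5·p_x·(x−5).
Substituting into the budget: x* = 5 + 0.5·(M − 5·p_x − 5·p_y)/p_x, and y* = 5 + 0.5·(…)/p_y.
Discretionary income = 85 − 5·5.5 − 5·4 = 37.5; y* = 5 + 0.5·37.5/4 = 9.6875.
At M' = 102: y* = 11.8125. Change: 11.8125 − 9.6875 = 2.125.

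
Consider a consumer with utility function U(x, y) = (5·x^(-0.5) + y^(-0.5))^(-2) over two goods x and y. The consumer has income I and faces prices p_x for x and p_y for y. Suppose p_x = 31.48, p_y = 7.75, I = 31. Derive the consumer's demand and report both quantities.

x* = 0.8109, y* = 0.706

MRS = MU_x/MU_y = 5·(y/x)^(1.5). Set equal to p_x/p_y.
Hence y/x = ((1/5)·p_x/p_y)^(1/(1.5)), i.e. raised to the 2/3 power.
With the ratio pinned down, the budget gives x* = I/(p_x + p_y·(y/x)) and y* = (y/x)·x*.
Numerically y/x = 0.870647, so x* = 31/(31.48 + 7.75·0.870647) = 0.8109 and y* = 0.870647·0.8109 = 0.706.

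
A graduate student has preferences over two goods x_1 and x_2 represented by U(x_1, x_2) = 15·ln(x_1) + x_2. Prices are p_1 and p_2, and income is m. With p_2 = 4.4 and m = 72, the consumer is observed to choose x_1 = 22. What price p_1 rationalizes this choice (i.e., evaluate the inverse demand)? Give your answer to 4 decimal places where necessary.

p_1 = 3

Set MRS = p_1/p_2: (15/x_1)/1 = p_1/p_2.
So x_1*(p_1,p_2) = 15·p_2/p_1, independent of income; and x_2* = (m − 15·p_2)/p_2.
Set x_1* = 22 in the demand function and solve for p_1: p_1 = 3.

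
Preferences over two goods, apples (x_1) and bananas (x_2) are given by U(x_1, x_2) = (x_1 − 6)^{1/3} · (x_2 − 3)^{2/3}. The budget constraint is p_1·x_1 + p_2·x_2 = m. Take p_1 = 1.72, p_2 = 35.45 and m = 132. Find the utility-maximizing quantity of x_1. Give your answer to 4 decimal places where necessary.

x_1* = 8.9709

Let x_1' = x_1−6, x_2' = x_2−3. MRS = (1/2)·x_2'/x_1' = p_1/p_2.
After buying the subsistence bundle (6, 3), a share 1/3 of the remaining income goes to x_1: x_1* = 6 + 1/3·(m − 6p_1 − 3p_2)/p_1.
Discretionary income = 132 − 6·1.72 − 3·35.45 = 15.33; x_1* = 6 + 1/3·15.33/1.72 = 8.9709.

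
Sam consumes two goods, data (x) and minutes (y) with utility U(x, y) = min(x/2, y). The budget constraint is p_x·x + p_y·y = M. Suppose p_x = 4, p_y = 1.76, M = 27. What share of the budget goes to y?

share on y = 0.1803

Leontief preferences: the optimum is at the kink where x/2 = y/1, i.e. y = (1/2)·x.
Budget: p_x·x + p_y·(1/2)·x = M, so (2·p_x + p_y)·x = 2·M.
Demand: x*(p_x,p_y,M) = 2·M/(2·p_x + p_y), y* = M/(2·p_x + p_y).
Here 2·4 + 1.76 = 9.76, giving x* = 5.5328 and y* = 2.7664.
Expenditure on y: 1.76·2.7664 = 4.8689; share = 0.1803.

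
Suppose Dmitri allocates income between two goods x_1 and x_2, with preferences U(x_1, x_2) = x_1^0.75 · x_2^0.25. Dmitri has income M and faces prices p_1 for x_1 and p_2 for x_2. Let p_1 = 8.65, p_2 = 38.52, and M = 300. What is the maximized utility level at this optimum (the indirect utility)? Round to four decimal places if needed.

The MRS is 3·x_2/x_1. Set MRS = p_1/p_2.
So 0.75·p_2·x_2 = 0.25·p_1·x_1; combined with the budget, a share 0.75 of income goes to x_1.
Demand: x_1*(p_1,p_2,M) = 0.75·M/p_1 and x_2* = 0.25·M/p_2.
At p_1=8.65, p_2=38.52, M=300: x_1* = 0.75·300/8.65 = 26.0116, x_2* = 1.947.
Utility at the optimum: U(26.0116, 1.947) = 13.6056.

V = 13.6056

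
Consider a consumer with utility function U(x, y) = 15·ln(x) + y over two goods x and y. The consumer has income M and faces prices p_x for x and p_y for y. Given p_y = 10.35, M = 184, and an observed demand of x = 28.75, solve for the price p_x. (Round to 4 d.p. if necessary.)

MU_x = 15/x, MU_y = 1. Tangency: 15/x = p_x/p_y.
So x*(p_x,p_y) = 15·p_y/p_x, independent of income; and y* = (M − 15·p_y)/p_y.
Set x* = 28.75 in the demand function and solve for p_x: p_x = 5.4.

p_x = 5.4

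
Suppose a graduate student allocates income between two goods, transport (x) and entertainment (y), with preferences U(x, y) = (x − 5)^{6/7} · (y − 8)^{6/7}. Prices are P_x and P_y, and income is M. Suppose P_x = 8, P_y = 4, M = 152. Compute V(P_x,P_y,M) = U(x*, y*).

V = 28.593

MRS = (y−8)/(x−5). Tangency with P_x/P_y gives y−8 = (P_x/P_y)·(x−5).
Substituting into the budget: x* = 5 + 0.5·(M − 5·P_x − 8·P_y)/P_x, and y* = 8 + 0.5·(…)/P_y.
Discretionary income = 152 − 5·8 − 8·4 = 80; x* = 5 + 0.5·80/8 = 10; y* = 8 + 0.5·80/4 = 18.
Utility at the optimum: U(10, 18) = 28.593.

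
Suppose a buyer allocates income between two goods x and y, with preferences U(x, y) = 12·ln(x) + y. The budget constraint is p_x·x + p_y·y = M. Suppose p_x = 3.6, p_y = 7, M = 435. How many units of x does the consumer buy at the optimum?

x* = 23.3333

MU_x = 12/x, MU_y = 1. Tangency: 12/x = p_x/p_y.
So x*(p_x,p_y) = 12·p_y/p_x, independent of income; and y* = (M − 12·p_y)/p_y.
At the given prices: x* = 12·7/3.6 = 23.3333.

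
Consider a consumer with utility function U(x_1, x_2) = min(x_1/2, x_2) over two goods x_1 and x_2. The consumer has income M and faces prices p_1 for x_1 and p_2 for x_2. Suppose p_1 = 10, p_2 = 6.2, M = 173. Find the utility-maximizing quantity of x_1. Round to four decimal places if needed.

With perfect complements, no substitution: consume in ratio x_1:x_2 = 2:1.
Budget: p_1·x_1 + p_2·(1/2)·x_1 = M, so (2·p_1 + p_2)·x_1 = 2·M.
Demand: x_1*(p_1,p_2,M) = 2·M/(2·p_1 + p_2), x_2* = M/(2·p_1 + p_2).
Here 2·10 + 6.2 = 26.2, giving x_1* = 13.2061.

x_1* = 13.2061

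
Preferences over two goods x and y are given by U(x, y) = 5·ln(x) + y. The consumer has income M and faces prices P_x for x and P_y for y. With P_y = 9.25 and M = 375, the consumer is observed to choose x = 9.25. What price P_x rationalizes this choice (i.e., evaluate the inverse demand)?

MU_x = 5/x, MU_y = 1. Tangency: 5/x = P_x/P_y.
So x*(P_x,P_y) = 5·P_y/P_x, independent of income; and y* = (M − 5·P_y)/P_y.
Set x* = 9.25 in the demand function and solve for P_x: P_x = 5.

P_x = 5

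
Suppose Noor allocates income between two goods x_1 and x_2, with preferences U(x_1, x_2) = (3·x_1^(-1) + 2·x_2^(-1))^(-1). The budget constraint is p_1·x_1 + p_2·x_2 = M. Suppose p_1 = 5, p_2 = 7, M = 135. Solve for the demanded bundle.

x_1* = 13.7328, x_2* = 9.4766

MRS = MU_x_1/MU_x_2 = (3/2)·(x_2/x_1)^(2). Set equal to p_1/p_2.
Hence x_2/x_1 = ((2/3)·p_1/p_2)^(1/(2)), i.e. raised to the 0.5 power.
Substitute x_2 = (x_2/x_1)·x_1 into the budget: x_1* = M/(p_1 + p_2·(x_2/x_1)).
Numerically x_2/x_1 = 0.690066, so x_1* = 135/(5 + 7·0.690066) = 13.7328 and x_2* = 0.690066·13.7328 = 9.4766.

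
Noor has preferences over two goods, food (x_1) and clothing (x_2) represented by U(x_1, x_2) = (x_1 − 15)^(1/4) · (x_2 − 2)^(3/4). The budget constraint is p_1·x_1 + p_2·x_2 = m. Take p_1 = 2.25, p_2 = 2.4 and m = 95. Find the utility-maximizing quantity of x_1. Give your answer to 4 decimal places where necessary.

x_1* = 21.2722

This is Cobb-Douglas in (x_1−15, x_2−2): tangency gives 0.25·p_2·(x_2−2) = 0.75·p_1·(x_1−15).
Substituting into the budget: x_1* = 15 + 0.25·(m − 15·p_1 − 2·p_2)/p_1, and x_2* = 2 + 0.75·(…)/p_2.
Discretionary income = 95 − 15·2.25 − 2·2.4 = 56.45; x_1* = 15 + 0.25·56.45/2.25 = 21.2722.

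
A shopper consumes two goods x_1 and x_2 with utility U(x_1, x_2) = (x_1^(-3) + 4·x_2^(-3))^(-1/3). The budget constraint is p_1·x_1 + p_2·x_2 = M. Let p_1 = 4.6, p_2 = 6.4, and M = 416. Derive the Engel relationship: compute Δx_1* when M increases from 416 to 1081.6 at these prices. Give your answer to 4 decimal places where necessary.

MU_x_1 ∝ x_1^(-4), MU_x_2 ∝ 4·x_2^(-4), so MRS = (1/4)·(x_2/x_1)^(4) = p_1/p_2.
Hence x_2/x_1 = (4·p_1/p_2)^(1/(4)), i.e. raised to the 0.25 power.
With the ratio pinned down, the budget gives x_1* = M/(p_1 + p_2·(x_2/x_1)) and x_2* = (x_2/x_1)·x_1*.
Numerically x_2/x_1 = 1.302145, so x_1* = 416/(4.6 + 6.4·1.302145) = 32.164.
At M' = 1081.6: x_1* = 83.6263. Change: 83.6263 − 32.164 = 51.4623.

Δx_1* = 51.4623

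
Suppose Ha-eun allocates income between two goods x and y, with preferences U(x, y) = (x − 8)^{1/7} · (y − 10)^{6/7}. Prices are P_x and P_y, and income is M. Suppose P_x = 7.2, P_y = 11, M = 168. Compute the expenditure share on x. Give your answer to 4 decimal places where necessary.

Let x' = x−8, y' = y−10. MRS = (1/6)·y'/x' = P_x/P_y.
Substituting into the budget: x* = 8 + 1/7·(M − 8·P_x − 10·P_y)/P_x, and y* = 10 + 6/7·(…)/P_y.
Discretionary income = 168 − 8·7.2 − 10·11 = 0.4; x* = 8 + 1/7·0.4/7.2 = 8.0079; y* = 10 + 6/7·0.4/11 = 10.0312.
Expenditure on x: 7.2·8.0079 = 57.6571; share = 0.3432.

share on x = 0.3432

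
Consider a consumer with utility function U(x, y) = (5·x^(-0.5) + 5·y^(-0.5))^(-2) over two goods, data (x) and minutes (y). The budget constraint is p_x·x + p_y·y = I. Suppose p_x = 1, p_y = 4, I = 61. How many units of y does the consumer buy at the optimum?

y* = 9.3561

MU_x ∝ 5·x^(-1.5), MU_y ∝ 5·y^(-1.5), so MRS = (y/x)^(1.5) = p_x/p_y.
Solve for the ratio: y/x = [p_x/p_y]^(2/3).
Substitute y = (y/x)·x into the budget: x* = I/(p_x + p_y·(y/x)).
Numerically y/x = 0.39685, so x* = 61/(1 + 4·0.39685) = 23.5758 and y* = 0.39685·23.5758 = 9.3561.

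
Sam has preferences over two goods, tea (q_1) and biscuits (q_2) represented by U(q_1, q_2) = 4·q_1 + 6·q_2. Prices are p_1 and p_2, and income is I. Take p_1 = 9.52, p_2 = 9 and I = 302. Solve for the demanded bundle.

q_1* = 0, q_2* = 33.5556

Linear utility — the consumer picks whichever good has higher MU/price: 4/9.52 = 0.4202 vs 6/9 = 0.6667.
q_2 gives more utility per dollar, so spend all income on q_2: q_2* = I/p_2, q_1* = 0.
Numerically: q_1* = 0, q_2* = 33.5556.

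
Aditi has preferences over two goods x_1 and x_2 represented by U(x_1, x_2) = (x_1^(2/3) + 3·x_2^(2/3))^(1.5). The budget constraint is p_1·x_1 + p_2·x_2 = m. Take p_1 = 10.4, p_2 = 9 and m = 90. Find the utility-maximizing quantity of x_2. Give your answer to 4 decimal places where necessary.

Numerically x_2/x_1 = 41.66163, so x_1* = 90/(10.4 + 9·41.66163) = 0.2336 and x_2* = 41.66163·0.2336 = 9.7301.

x_2* = 9.7301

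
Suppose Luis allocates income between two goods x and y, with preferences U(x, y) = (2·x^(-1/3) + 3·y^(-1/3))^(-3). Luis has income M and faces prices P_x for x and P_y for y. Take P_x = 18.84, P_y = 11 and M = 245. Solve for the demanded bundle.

MRS = MU_x/MU_y = (2/3)·(y/x)^(4/3). Set equal to P_x/P_y.
Hence y/x = ((3/2)·P_x/P_y)^(1/(4/3)), i.e. raised to the 0.75 power.
With the ratio pinned down, the budget gives x* = M/(P_x + P_y·(y/x)) and y* = (y/x)·x*.
Numerically y/x = 2.029246, so x* = 245/(18.84 + 11·2.029246) = 5.9521 and y* = 2.029246·5.9521 = 12.0783.

x* = 5.9521, y* = 12.0783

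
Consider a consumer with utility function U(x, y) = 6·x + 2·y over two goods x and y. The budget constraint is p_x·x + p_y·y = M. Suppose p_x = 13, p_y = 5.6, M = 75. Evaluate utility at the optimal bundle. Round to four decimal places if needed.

V = 34.6154

Linear utility — the consumer picks whichever good has higher MU/price: 6/13 = 0.4615 vs 2/5.6 = 0.3571.
x gives more utility per dollar, so spend all income on x: x* = M/p_x, y* = 0.
Numerically: x* = 5.7692, y* = 0.
Utility at the optimum: U(5.7692, 0) = 34.6154.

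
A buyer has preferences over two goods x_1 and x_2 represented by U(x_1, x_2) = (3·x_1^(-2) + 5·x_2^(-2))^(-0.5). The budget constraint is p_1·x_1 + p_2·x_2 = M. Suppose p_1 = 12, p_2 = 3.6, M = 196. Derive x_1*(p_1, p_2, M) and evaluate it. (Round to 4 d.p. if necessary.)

From the CES first-order condition, (3/5)·(x_2/x_1)^(3) = p_1/p_2.
Hence x_2/x_1 = ((5/3)·p_1/p_2)^(1/(3)), i.e. raised to the 1/3 power.
Substitute x_2 = (x_2/x_1)·x_1 into the budget: x_1* = M/(p_1 + p_2·(x_2/x_1)).
Numerically x_2/x_1 = 1.771098, so x_1* = 196/(12 + 3.6·1.771098) = 10.6661.

x_1* = 10.6661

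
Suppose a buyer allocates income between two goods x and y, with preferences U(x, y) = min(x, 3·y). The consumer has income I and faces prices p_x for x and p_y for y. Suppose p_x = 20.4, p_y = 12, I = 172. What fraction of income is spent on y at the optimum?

Leontief preferences: the optimum is at the kink where x/3 = y/1, i.e. y = (1/3)·x.
Budget: p_x·x + p_y·(1/3)·x = I, so (3·p_x + p_y)·x = 3·I.
Demand: x*(p_x,p_y,I) = 3·I/(3·p_x + p_y), y* = I/(3·p_x + p_y).
Here 3·20.4 + 12 = 73.2, giving x* = 7.0492 and y* = 2.3497.
Expenditure on y: 12·2.3497 = 28.1967; share = 0.1639.

share on y = 0.1639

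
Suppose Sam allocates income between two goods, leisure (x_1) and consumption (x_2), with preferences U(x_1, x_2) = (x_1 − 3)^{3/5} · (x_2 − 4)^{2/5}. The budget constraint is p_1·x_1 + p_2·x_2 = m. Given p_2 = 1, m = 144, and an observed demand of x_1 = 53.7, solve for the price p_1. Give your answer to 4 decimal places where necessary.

Let x_1' = x_1−3, x_2' = x_2−4. MRS = (3/2)·x_2'/x_1' = p_1/p_2.
Substituting into the budget: x_1* = 3 + 0.6·(m − 3·p_1 − 4·p_2)/p_1, and x_2* = 4 + 0.4·(…)/p_2.
Set x_1* = 53.7 in the demand function and solve for p_1: p_1 = 1.6.

p_1 = 1.6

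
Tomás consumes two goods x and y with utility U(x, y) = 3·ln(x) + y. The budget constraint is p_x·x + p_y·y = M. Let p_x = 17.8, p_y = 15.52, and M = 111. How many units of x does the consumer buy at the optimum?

At the given prices: x* = 3·15.52/17.8 = 2.6157.

x* = 2.6157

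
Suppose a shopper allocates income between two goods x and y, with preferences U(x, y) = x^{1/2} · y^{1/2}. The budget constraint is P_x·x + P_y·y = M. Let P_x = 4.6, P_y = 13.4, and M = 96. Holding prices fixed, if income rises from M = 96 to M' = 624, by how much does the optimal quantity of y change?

Δy* = 19.7015

The MRS is y/x. Set MRS = P_x/P_y.
So 0.5·P_y·y = 0.5·P_x·x; combined with the budget, a share 0.5 of income goes to x.
Demand: x*(P_x,P_y,M) = 0.5·M/P_x and y* = 0.5·M/P_y.
At P_x=4.6, P_y=13.4, M=96: y* = 0.5·96/13.4 = 3.5821.
At M' = 624: y* = 23.2836. Change: 23.2836 − 3.5821 = 19.7015.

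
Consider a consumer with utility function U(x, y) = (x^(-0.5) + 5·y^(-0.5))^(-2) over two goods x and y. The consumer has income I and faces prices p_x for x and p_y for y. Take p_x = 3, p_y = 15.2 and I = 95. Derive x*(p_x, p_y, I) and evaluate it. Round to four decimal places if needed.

MU_x ∝ x^(-1.5), MU_y ∝ 5·y^(-1.5), so MRS = (1/5)·(y/x)^(1.5) = p_x/p_y.
Hence y/x = (5·p_x/p_y)^(1/(1.5)), i.e. raised to the 2/3 power.
Substitute y = (y/x)·x into the budget: x* = I/(p_x + p_y·(y/x)).
Numerically y/x = 0.991209, so x* = 95/(3 + 15.2·0.991209) = 5.2584.

x* = 5.2584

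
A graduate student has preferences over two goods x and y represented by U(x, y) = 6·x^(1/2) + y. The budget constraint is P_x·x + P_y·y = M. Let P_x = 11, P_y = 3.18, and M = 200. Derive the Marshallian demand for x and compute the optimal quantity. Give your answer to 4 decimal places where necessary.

x* = 0.7522

Plugging in: x* = (3·3.18/11)² = 0.7522.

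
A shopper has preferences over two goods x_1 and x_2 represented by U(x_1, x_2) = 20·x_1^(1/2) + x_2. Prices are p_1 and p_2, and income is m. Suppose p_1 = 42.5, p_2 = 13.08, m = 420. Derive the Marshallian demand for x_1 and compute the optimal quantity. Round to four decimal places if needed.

x_1* = 9.4719

Set MRS = p_1/p_2: 10·x_1^(−1/2) = p_1/p_2.
Thus x_1* = (10·p_2/p_1)² — independent of m — with the rest of income spent on x_2.
Plugging in: x_1* = (10·13.08/42.5)² = 9.4719.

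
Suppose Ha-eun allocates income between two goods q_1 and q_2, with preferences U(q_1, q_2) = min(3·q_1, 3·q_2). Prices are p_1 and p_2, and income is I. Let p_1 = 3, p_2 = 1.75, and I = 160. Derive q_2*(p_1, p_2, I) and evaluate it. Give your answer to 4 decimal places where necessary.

q_2* = 33.6842

Leontief preferences: the optimum is at the kink where q_1/3 = q_2/3, i.e. q_2 = q_1.
Budget: p_1·q_1 + p_2·q_1 = I, so (3·p_1 + 3·p_2)·q_1 = 3·I.
Demand: q_1*(p_1,p_2,I) = 3·I/(3·p_1 + 3·p_2), q_2* = 3·I/(3·p_1 + 3·p_2).
Here 3·3 + 3·1.75 = 14.25, giving q_2* = 33.6842.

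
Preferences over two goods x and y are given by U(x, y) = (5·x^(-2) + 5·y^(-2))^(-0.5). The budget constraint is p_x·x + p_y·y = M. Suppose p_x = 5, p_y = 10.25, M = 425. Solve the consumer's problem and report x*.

MU_x ∝ 5·x^(-3), MU_y ∝ 5·y^(-3), so MRS = (y/x)^(3) = p_x/p_y.
Solve for the ratio: y/x = [p_x/p_y]^(1/3).
Substitute y = (y/x)·x into the budget: x* = M/(p_x + p_y·(y/x)).
Numerically y/x = 0.787194, so x* = 425/(5 + 10.25·0.787194) = 32.5203.

x* = 32.5203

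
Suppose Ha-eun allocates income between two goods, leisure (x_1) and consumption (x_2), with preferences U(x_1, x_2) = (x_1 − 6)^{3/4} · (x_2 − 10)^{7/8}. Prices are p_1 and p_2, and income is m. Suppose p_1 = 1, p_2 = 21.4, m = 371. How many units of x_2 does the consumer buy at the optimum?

Discretionary income = 371 − 6·1 − 10·21.4 = 151; x_2* = 10 + 7/13·151/21.4 = 13.7994.

x_2* = 13.7994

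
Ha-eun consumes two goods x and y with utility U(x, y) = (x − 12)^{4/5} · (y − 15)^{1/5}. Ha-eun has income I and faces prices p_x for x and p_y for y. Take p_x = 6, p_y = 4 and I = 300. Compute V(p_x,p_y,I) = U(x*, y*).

V = 18.41

After buying the subsistence bundle (12, 15), a share 0.8 of the remaining income goes to x: x* = 12 + 0.8·(I − 12p_x − 15p_y)/p_x.
Discretionary income = 300 − 12·6 − 15·4 = 168; x* = 12 + 0.8·168/6 = 34.4; y* = 15 + 0.2·168/4 = 23.4.
Utility at the optimum: U(34.4, 23.4) = 18.41.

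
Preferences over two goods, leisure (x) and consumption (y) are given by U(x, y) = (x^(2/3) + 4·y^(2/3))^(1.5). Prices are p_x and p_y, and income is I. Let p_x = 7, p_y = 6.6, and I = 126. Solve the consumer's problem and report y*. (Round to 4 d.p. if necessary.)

y* = 18.8294

MRS = MU_x/MU_y = (1/4)·(y/x)^(1/3). Set equal to p_x/p_y.
Hence y/x = (4·p_x/p_y)^(1/(1/3)), i.e. raised to the 3 power.
Substitute y = (y/x)·x into the budget: x* = I/(p_x + p_y·(y/x)).
Numerically y/x = 76.355845, so x* = 126/(7 + 6.6·76.355845) = 0.2466 and y* = 76.355845·0.2466 = 18.8294.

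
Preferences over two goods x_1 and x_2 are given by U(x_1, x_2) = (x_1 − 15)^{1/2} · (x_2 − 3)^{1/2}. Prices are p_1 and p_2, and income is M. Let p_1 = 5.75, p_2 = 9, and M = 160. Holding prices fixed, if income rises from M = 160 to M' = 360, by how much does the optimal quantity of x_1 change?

Δx_1* = 17.3913

MRS = (x_2−3)/(x_1−15). Tangency with p_1/p_2 gives x_2−3 = (p_1/p_2)·(x_1−15).
After buying the subsistence bundle (15, 3), a share 0.5 of the remaining income goes to x_1: x_1* = 15 + 0.5·(M − 15p_1 − 3p_2)/p_1.
Discretionary income = 160 − 15·5.75 − 3·9 = 46.75; x_1* = 15 + 0.5·46.75/5.75 = 19.0652.
At M' = 360: x_1* = 36.4565. Change: 36.4565 − 19.0652 = 17.3913.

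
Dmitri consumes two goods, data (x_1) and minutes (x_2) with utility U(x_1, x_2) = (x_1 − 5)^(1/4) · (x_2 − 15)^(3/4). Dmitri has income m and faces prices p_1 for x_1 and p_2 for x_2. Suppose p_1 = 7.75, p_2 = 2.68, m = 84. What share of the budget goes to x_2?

share on x_2 = 0.5237

This is Cobb-Douglas in (x_1−5, x_2−15): tangency gives 0.25·p_2·(x_2−15) = 0.75·p_1·(x_1−5).
Substituting into the budget: x_1* = 5 + 0.25·(m − 5·p_1 − 15·p_2)/p_1, and x_2* = 15 + 0.75·(…)/p_2.
Discretionary income = 84 − 5·7.75 − 15·2.68 = 5.05; x_1* = 5 + 0.25·5.05/7.75 = 5.1629; x_2* = 15 + 0.75·5.05/2.68 = 16.4132.
Expenditure on x_2: 2.68·16.4132 = 43.9875; share = 0.5237.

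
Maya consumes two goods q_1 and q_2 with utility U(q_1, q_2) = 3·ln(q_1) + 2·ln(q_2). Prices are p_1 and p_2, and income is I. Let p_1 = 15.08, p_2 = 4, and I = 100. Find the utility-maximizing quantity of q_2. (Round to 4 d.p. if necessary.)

q_2* = 10

MU_q_1/MU_q_2 = (3·q_2)/(2·q_1); tangency sets this equal to p_1/p_2.
So 3·p_2·q_2 = 2·p_1·q_1; combined with the budget, a share 0.6 of income goes to q_1.
Demand: q_1*(p_1,p_2,I) = 0.6·I/p_1 and q_2* = 0.4·I/p_2.
At p_1=15.08, p_2=4, I=100: q_2* = 0.4·100/4 = 10.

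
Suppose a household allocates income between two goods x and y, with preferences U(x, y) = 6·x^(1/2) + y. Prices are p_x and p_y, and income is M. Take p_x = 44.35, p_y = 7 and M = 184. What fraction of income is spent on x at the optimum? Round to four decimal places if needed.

share on x = 0.054

Set MRS = p_x/p_y: 3·x^(−1/2) = p_x/p_y.
Thus x* = (3·p_y/p_x)² — independent of M — with the rest of income spent on y.
Plugging in: x* = (3·7/44.35)² = 0.2242, y* = 24.8652.
Expenditure on x: 44.35·0.2242 = 9.9436; share = 0.054.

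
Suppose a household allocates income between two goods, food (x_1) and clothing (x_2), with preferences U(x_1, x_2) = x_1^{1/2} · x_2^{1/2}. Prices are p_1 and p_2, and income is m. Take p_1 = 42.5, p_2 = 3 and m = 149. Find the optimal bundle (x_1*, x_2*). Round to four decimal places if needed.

The MRS is x_2/x_1. Set MRS = p_1/p_2.
So 0.5·p_2·x_2 = 0.5·p_1·x_1; combined with the budget, a share 0.5 of income goes to x_1.
Demand: x_1*(p_1,p_2,m) = 0.5·m/p_1 and x_2* = 0.5·m/p_2.
At p_1=42.5, p_2=3, m=149: x_1* = 0.5·149/42.5 = 1.7529, x_2* = 24.8333.

x_1* = 1.7529, x_2* = 24.8333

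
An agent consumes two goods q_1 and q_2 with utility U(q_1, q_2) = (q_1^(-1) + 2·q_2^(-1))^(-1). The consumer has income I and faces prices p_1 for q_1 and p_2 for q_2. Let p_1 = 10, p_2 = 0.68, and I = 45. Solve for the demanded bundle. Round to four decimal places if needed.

MU_q_1 ∝ q_1^(-2), MU_q_2 ∝ 2·q_2^(-2), so MRS = (1/2)·(q_2/q_1)^(2) = p_1/p_2.
Solve for the ratio: q_2/q_1 = [2·p_1/p_2]^(0.5).
Substitute q_2 = (q_2/q_1)·q_1 into the budget: q_1* = I/(p_1 + p_2·(q_2/q_1)).
Numerically q_2/q_1 = 5.423261, so q_1* = 45/(10 + 0.68·5.423261) = 3.2876 and q_2* = 5.423261·3.2876 = 17.8295.

q_1* = 3.2876, q_2* = 17.8295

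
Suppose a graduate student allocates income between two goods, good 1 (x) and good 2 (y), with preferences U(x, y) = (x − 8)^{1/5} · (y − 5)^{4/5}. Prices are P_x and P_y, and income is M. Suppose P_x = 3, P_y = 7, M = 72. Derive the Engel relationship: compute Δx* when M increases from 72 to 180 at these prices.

This is Cobb-Douglas in (x−8, y−5): tangency gives 0.2·P_y·(y−5) = 0.8·P_x·(x−8).
After buying the subsistence bundle (8, 5), a share 0.2 of the remaining income goes to x: x* = 8 + 0.2·(M − 8P_x − 5P_y)/P_x.
Discretionary income = 72 − 8·3 − 5·7 = 13; x* = 8 + 0.2·13/3 = 8.8667.
At M' = 180: x* = 16.0667. Change: 16.0667 − 8.8667 = 7.2.

Δx* = 7.2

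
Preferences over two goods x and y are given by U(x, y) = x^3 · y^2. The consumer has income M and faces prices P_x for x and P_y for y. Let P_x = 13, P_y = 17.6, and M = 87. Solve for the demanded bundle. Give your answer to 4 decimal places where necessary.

Tangency: MRS = (3/2)·y/x = P_x/P_y.
So 3·P_y·y = 2·P_x·x; combined with the budget, a share 0.6 of income goes to x.
Demand: x*(P_x,P_y,M) = 0.6·M/P_x and y* = 0.4·M/P_y.
At P_x=13, P_y=17.6, M=87: x* = 0.6·87/13 = 4.0154, y* = 1.9773.

x* = 4.0154, y* = 1.9773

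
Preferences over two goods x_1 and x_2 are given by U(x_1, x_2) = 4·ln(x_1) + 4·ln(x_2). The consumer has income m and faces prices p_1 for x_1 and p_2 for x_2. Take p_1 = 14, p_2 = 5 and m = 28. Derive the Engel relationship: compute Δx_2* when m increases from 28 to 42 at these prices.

Δx_2* = 1.4

Tangency: MRS = x_2/x_1 = p_1/p_2.
So 4·p_2·x_2 = 4·p_1·x_1; combined with the budget, a share 0.5 of income goes to x_1.
Demand: x_1*(p_1,p_2,m) = 0.5·m/p_1 and x_2* = 0.5·m/p_2.
At p_1=14, p_2=5, m=28: x_2* = 0.5·28/5 = 2.8.
At m' = 42: x_2* = 4.2. Change: 4.2 − 2.8 = 1.4.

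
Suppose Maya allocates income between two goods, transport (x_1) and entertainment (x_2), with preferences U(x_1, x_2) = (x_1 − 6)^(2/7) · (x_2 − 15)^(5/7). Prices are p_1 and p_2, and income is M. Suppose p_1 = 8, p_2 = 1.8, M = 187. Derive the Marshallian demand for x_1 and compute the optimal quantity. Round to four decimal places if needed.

Discretionary income = 187 − 6·8 − 15·1.8 = 112; x_1* = 6 + 2/7·112/8 = 10.

x_1* = 10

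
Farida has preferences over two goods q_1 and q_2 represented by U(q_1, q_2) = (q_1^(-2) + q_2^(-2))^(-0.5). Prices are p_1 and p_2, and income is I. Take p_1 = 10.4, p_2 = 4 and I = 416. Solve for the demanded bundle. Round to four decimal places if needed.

From the CES first-order condition, (q_2/q_1)^(3) = p_1/p_2.
Solve for the ratio: q_2/q_1 = [p_1/p_2]^(1/3).
With the ratio pinned down, the budget gives q_1* = I/(p_1 + p_2·(q_2/q_1)) and q_2* = (q_2/q_1)·q_1*.
Numerically q_2/q_1 = 1.375069, so q_1* = 416/(10.4 + 4·1.375069) = 26.1631 and q_2* = 1.375069·26.1631 = 35.976.

q_1* = 26.1631, q_2* = 35.976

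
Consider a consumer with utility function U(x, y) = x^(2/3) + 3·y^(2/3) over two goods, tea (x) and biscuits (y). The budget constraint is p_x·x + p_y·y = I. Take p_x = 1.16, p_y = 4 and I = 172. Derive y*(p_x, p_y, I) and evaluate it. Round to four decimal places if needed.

y* = 29.853

From the CES first-order condition, (1/3)·(y/x)^(1/3) = p_x/p_y.
Hence y/x = (3·p_x/p_y)^(1/(1/3)), i.e. raised to the 3 power.
With the ratio pinned down, the budget gives x* = I/(p_x + p_y·(y/x)) and y* = (y/x)·x*.
Numerically y/x = 0.658503, so x* = 172/(1.16 + 4·0.658503) = 45.3346 and y* = 0.658503·45.3346 = 29.853.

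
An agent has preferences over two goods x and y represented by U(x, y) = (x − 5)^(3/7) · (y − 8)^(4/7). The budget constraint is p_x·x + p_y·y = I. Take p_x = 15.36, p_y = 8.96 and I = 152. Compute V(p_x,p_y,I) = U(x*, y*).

V = 0.1575

MRS = (3/4)·(y−8)/(x−5). Tangency with p_x/p_y gives y−8 = (4/3)·(p_x/p_y)·(x−5).
After buying the subsistence bundle (5, 8), a share 3/7 of the remaining income goes to x: x* = 5 + 3/7·(I − 5p_x − 8p_y)/p_x.
Discretionary income = 152 − 5·15.36 − 8·8.96 = 3.52; x* = 5 + 3/7·3.52/15.36 = 5.0982; y* = 8 + 4/7·3.52/8.96 = 8.2245.
Utility at the optimum: U(5.0982, 8.2245) = 0.1575.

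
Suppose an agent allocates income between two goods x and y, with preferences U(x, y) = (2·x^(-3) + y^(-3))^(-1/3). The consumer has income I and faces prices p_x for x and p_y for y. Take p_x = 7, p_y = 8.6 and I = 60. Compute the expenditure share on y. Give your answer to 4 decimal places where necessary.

MU_x ∝ 2·x^(-4), MU_y ∝ y^(-4), so MRS = 2·(y/x)^(4) = p_x/p_y.
Hence y/x = ((1/2)·p_x/p_y)^(1/(4)), i.e. raised to the 0.25 power.
Substitute y = (y/x)·x into the budget: x* = I/(p_x + p_y·(y/x)).
Numerically y/x = 0.798716, so x* = 60/(7 + 8.6·0.798716) = 4.3262 and y* = 0.798716·4.3262 = 3.4554.
Expenditure on y: 8.6·3.4554 = 29.7165; share = 0.4953.

share on y = 0.4953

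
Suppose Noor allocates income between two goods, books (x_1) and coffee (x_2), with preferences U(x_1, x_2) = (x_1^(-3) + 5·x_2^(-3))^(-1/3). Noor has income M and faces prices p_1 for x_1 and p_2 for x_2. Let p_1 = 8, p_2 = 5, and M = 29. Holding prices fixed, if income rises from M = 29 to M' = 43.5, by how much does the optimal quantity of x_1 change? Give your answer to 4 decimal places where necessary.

MRS = MU_x_1/MU_x_2 = (1/5)·(x_2/x_1)^(4). Set equal to p_1/p_2.
Hence x_2/x_1 = (5·p_1/p_2)^(1/(4)), i.e. raised to the 0.25 power.
With the ratio pinned down, the budget gives x_1* = M/(p_1 + p_2·(x_2/x_1)) and x_2* = (x_2/x_1)·x_1*.
Numerically x_2/x_1 = 1.681793, so x_1* = 29/(8 + 5·1.681793) = 1.7673.
At M' = 43.5: x_1* = 2.651. Change: 2.651 − 1.7673 = 0.8837.

Δx_1* = 0.8837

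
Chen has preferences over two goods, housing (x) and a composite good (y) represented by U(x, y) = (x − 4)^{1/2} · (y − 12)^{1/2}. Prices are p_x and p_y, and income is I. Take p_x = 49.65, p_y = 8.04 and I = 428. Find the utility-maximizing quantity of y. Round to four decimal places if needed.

MRS = (y−12)/(x−4). Tangency with p_x/p_y gives y−12 = (p_x/p_y)·(x−4).
After buying the subsistence bundle (4, 12), a share 0.5 of the remaining income goes to x: x* = 4 + 0.5·(I − 4p_x − 12p_y)/p_x.
Discretionary income = 428 − 4·49.65 − 12·8.04 = 132.92; y* = 12 + 0.5·132.92/8.04 = 20.2662.

y* = 20.2662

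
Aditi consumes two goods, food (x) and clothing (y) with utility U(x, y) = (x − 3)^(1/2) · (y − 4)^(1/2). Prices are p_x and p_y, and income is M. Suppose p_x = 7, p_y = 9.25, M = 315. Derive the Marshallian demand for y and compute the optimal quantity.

This is Cobb-Douglas in (x−3, y−4): tangency gives 0.5·p_y·(y−4) = 0.5·p_x·(x−3).
Substituting into the budget: x* = 3 + 0.5·(M − 3·p_x − 4·p_y)/p_x, and y* = 4 + 0.5·(…)/p_y.
Discretionary income = 315 − 3·7 − 4·9.25 = 257; y* = 4 + 0.5·257/9.25 = 17.8919.

y* = 17.8919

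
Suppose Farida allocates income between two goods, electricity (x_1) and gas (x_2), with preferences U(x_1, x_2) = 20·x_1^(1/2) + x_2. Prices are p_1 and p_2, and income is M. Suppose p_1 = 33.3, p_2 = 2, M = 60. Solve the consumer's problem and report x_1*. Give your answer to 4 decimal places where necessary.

Set MRS = p_1/p_2: 10·x_1^(−1/2) = p_1/p_2.
Solve: √x_1 = 10·p_2/p_1, so x_1*(p_1,p_2) = (10·p_2/p_1)², and x_2* = (M − p_1·x_1*)/p_2.
Plugging in: x_1* = (10·2/33.3)² = 0.3607.

x_1* = 0.3607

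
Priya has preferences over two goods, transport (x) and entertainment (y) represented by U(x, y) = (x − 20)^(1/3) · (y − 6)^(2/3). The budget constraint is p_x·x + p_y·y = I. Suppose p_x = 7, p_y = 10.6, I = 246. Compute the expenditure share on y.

Discretionary income = 246 − 20·7 − 6·10.6 = 42.4; x* = 20 + 1/3·42.4/7 = 22.019; y* = 6 + 2/3·42.4/10.6 = 8.6667.
Expenditure on y: 10.6·8.6667 = 91.8667; share = 0.3734.

share on y = 0.3734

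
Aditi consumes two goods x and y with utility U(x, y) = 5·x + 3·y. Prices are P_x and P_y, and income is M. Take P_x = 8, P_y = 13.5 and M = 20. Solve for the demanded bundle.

x* = 2.5, y* = 0

Linear utility — the consumer picks whichever good has higher MU/price: 5/8 = 0.625 vs 3/13.5 = 0.2222.
x gives more utility per dollar, so spend all income on x: x* = M/P_x, y* = 0.
Numerically: x* = 2.5, y* = 0.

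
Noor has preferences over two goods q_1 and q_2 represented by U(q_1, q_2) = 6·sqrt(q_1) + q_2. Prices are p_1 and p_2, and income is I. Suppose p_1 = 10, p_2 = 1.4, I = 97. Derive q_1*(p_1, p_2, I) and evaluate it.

Utility is quasi-linear in q_2; the FOC for q_1 is 3/√q_1 = p_1/p_2.
Thus q_1* = (3·p_2/p_1)² — independent of I — with the rest of income spent on q_2.
Plugging in: q_1* = (3·1.4/10)² = 0.1764.

q_1* = 0.1764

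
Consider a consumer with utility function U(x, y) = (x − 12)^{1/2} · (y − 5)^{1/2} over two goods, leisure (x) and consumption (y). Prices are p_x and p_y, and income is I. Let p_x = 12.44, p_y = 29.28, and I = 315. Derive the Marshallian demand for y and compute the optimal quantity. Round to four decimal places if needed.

This is Cobb-Douglas in (x−12, y−5): tangency gives 0.5·p_y·(y−5) = 0.5·p_x·(x−12).
After buying the subsistence bundle (12, 5), a share 0.5 of the remaining income goes to x: x* = 12 + 0.5·(I − 12p_x − 5p_y)/p_x.
Discretionary income = 315 − 12·12.44 − 5·29.28 = 19.32; y* = 5 + 0.5·19.32/29.28 = 5.3299.

y* = 5.3299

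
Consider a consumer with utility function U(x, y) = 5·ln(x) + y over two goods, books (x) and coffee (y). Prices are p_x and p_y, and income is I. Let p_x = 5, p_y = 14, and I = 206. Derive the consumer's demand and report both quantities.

x* = 14, y* = 9.7143

MU_x = 5/x, MU_y = 1. Tangency: 5/x = p_x/p_y.
So x*(p_x,p_y) = 5·p_y/p_x, independent of income; and y* = (I − 5·p_y)/p_y.
At the given prices: x* = 5·14/5 = 14, and y* = 9.7143.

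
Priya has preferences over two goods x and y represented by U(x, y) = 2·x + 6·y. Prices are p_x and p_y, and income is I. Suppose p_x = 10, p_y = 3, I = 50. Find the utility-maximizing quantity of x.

Linear utility — the consumer picks whichever good has higher MU/price: 2/10 = 0.2 vs 6/3 = 2.
y gives more utility per dollar, so spend all income on y: y* = I/p_y, x* = 0.
Numerically: x* = 0, y* = 16.6667.

x* = 0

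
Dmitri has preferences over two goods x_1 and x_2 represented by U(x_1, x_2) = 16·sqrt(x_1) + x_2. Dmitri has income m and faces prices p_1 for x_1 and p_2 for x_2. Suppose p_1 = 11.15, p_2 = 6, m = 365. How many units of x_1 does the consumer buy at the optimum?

MU_x_1 = 8/√x_1, MU_x_2 = 1. Tangency: 8/√x_1 = p_1/p_2.
Solve: √x_1 = 8·p_2/p_1, so x_1*(p_1,p_2) = (8·p_2/p_1)², and x_2* = (m − p_1·x_1*)/p_2.
Plugging in: x_1* = (8·6/11.15)² = 18.5324.

x_1* = 18.5324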